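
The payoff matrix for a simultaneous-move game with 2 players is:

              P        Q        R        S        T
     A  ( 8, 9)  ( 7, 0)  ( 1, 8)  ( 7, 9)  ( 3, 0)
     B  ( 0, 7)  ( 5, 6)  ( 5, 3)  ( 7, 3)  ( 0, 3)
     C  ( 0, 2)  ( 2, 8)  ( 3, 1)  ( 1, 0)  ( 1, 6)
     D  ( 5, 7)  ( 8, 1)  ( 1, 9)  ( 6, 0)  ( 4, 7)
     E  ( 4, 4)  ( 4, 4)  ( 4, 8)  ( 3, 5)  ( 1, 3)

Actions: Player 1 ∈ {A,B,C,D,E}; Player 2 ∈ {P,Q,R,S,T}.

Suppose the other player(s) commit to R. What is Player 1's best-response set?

u_1(A vs R) = 1
u_1(B vs R) = 5
u_1(C vs R) = 3
u_1(D vs R) = 1
u_1(E vs R) = 4
max payoff 5 at {B}

BR_1 = {B}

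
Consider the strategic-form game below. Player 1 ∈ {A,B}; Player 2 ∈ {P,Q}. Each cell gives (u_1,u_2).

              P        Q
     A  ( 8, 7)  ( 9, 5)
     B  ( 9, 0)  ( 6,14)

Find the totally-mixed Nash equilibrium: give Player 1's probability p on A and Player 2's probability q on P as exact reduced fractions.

P1 mixes 7/8 on A; P2 mixes 3/4 on P

P1 indiff ⇒ q·8+(1-q)·9 = q·9+(1-q)·6 ⇒ q(-1) = (1-q)(-3) ⇒ q = 3/4
P2 indiff ⇒ p·7+(1-p)·0 = p·5+(1-p)·14 ⇒ p(2) = (1-p)(14) ⇒ p = 7/8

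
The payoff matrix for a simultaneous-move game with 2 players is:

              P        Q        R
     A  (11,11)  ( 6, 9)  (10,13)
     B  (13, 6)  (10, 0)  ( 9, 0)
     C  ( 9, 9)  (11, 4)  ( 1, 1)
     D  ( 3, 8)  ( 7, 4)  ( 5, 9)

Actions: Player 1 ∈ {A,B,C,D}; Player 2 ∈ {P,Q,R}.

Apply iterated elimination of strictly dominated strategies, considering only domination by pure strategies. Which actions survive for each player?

P1 drop D (B beats it: P:13>3 Q:10>7 R:9>5)
P2 drop Q (P beats it: A:11>9 B:6>0 C:9>4)
P1 drop C (A beats it: P:11>9 R:10>1)
P1→{A,B} P2→{P,R}

Survivors P1:{A,B} P2:{P,R}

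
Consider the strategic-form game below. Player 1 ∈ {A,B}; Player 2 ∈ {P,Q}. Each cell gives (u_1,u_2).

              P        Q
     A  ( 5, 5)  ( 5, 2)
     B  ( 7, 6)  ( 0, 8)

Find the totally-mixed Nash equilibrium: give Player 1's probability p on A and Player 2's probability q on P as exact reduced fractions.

P1 indiff ⇒ q·5+(1-q)·5 = q·7+(1-q)·0 ⇒ q(-2) = (1-q)(-5) ⇒ q = 5/7
P2 indiff ⇒ p·5+(1-p)·6 = p·2+(1-p)·8 ⇒ p(3) = (1-p)(2) ⇒ p = 2/5

p=2/5, q=5/7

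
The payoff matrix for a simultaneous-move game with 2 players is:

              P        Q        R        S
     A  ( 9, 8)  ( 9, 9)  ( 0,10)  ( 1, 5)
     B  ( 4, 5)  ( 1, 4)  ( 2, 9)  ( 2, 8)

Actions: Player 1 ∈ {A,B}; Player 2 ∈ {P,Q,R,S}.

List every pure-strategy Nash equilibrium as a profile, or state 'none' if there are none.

(A,P): not NE [P2→R gives 10>8]
(A,Q): not NE [P2→R gives 10>9]
(A,R): not NE [P1→B gives 2>0]
(A,S): not NE [P1→B gives 2>1; P2→R gives 10>5]
(B,P): not NE [P1→A gives 9>4; P2→R gives 9>5]
(B,Q): not NE [P1→A gives 9>1; P2→R gives 9>4]
(B,R): NE
(B,S): not NE [P2→R gives 9>8]

Nash profiles: (B,R)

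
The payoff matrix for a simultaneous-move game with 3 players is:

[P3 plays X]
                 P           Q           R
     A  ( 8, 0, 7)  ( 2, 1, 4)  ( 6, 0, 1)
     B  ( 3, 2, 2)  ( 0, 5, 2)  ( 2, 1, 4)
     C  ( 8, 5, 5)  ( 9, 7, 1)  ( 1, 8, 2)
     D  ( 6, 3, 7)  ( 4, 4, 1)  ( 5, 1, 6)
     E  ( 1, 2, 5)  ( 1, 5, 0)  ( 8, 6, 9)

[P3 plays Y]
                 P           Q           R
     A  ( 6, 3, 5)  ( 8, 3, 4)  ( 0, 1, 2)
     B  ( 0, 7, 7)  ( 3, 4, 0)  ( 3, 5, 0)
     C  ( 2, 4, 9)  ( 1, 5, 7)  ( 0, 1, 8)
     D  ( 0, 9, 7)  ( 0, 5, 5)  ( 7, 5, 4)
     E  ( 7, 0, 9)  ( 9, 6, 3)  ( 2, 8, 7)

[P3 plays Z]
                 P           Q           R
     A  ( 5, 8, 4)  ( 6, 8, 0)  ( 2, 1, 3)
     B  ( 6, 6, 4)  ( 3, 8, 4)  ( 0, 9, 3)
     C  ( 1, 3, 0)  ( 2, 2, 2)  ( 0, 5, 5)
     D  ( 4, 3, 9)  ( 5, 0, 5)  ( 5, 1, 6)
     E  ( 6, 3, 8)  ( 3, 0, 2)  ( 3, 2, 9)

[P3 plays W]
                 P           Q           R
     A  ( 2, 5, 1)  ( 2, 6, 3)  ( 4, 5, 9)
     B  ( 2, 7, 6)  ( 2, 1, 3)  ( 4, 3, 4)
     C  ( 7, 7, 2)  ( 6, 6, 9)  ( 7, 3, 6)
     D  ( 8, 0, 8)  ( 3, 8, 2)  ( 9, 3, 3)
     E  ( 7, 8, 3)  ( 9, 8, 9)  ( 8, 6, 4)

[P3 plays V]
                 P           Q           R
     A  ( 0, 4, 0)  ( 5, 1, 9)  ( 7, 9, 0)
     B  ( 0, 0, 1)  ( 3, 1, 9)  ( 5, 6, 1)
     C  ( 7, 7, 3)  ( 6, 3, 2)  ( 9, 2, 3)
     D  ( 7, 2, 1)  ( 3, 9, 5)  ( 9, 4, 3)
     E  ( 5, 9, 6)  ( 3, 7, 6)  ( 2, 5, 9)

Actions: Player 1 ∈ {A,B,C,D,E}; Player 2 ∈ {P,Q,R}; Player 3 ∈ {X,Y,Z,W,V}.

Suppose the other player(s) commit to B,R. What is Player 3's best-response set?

u_3(X vs B,R) = 4
u_3(Y vs B,R) = 0
u_3(Z vs B,R) = 3
u_3(W vs B,R) = 4
u_3(V vs B,R) = 1
max payoff 4 at {X,W}

BR_3 = {X,W}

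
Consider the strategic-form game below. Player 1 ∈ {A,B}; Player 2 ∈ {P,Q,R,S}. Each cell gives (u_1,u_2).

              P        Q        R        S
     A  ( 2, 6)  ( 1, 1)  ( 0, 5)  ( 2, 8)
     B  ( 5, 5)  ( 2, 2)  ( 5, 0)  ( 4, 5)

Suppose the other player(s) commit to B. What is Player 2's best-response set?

argmax u_2 = {P,S}

u_2(P vs B) = 5
u_2(Q vs B) = 2
u_2(R vs B) = 0
u_2(S vs B) = 5
max payoff 5 at {P,S}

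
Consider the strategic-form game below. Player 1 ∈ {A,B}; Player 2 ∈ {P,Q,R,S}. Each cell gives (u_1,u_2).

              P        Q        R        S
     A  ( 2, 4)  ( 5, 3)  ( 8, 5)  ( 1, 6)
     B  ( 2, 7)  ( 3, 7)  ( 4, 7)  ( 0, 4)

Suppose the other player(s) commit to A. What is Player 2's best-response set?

P2 best: {S}

u_2(P vs A) = 4
u_2(Q vs A) = 3
u_2(R vs A) = 5
u_2(S vs A) = 6
max payoff 6 at {S}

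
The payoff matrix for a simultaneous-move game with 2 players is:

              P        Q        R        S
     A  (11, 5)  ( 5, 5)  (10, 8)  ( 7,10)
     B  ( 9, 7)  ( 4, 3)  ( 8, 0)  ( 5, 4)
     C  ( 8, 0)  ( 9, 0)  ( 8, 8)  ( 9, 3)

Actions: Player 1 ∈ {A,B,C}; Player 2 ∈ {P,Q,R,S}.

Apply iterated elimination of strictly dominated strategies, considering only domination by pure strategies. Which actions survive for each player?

IESDS → P1:{A,C} P2:{R,S}

P1 drop B (A beats it: P:11>9 Q:5>4 R:10>8 S:7>5)
P2 drop P (R beats it: A:8>5 C:8>0)
P2 drop Q (R beats it: A:8>5 C:8>0)
P1→{A,C} P2→{R,S}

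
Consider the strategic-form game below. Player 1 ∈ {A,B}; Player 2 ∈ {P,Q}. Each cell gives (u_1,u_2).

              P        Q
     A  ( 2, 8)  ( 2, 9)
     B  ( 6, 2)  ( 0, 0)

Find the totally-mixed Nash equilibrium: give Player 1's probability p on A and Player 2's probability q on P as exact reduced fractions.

P1 indiff ⇒ q·2+(1-q)·2 = q·6+(1-q)·0 ⇒ q(-4) = (1-q)(-2) ⇒ q = 1/3
P2 indiff ⇒ p·8+(1-p)·2 = p·9+(1-p)·0 ⇒ p(-1) = (1-p)(-2) ⇒ p = 2/3

P1 mixes 2/3 on A; P2 mixes 1/3 on P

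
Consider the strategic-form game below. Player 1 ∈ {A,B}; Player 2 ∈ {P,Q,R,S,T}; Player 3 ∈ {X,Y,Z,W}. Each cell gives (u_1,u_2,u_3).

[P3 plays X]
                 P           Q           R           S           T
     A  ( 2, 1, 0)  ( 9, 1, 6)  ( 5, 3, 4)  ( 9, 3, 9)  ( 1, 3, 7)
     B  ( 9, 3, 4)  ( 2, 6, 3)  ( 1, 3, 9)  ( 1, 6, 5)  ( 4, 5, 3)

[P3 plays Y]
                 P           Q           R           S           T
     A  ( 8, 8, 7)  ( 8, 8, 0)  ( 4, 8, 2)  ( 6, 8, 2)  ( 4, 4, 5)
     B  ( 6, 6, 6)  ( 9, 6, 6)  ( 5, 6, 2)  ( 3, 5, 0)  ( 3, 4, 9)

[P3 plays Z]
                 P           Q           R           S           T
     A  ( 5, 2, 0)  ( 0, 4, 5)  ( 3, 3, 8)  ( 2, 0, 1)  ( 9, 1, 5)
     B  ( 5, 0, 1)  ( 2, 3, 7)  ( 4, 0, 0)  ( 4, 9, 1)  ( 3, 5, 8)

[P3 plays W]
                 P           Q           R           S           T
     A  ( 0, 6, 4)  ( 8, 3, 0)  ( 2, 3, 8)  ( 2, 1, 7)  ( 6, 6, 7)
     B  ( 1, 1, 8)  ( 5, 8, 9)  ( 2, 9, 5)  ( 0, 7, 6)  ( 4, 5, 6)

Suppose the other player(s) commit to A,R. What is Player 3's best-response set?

u_3(X vs A,R) = 4
u_3(Y vs A,R) = 2
u_3(Z vs A,R) = 8
u_3(W vs A,R) = 8
max payoff 8 at {Z,W}

P3 best: {Z,W}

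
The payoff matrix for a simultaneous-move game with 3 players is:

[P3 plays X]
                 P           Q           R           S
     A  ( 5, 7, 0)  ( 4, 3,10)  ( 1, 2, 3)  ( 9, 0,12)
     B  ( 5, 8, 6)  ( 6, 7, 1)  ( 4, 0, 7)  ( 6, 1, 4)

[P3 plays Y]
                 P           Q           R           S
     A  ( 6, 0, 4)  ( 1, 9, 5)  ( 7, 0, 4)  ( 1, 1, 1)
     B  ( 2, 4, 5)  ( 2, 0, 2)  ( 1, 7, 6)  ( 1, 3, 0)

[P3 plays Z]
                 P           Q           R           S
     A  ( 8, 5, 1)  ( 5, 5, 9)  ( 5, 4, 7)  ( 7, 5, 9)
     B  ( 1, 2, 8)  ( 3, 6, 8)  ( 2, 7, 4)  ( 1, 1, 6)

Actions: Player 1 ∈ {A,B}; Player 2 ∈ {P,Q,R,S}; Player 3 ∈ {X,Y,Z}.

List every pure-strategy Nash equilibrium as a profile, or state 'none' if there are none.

(A,P,X): not NE [P3→Y gives 4>0]
(A,P,Y): not NE [P2→Q gives 9>0]
(A,P,Z): not NE [P3→Y gives 4>1]
(A,Q,X): not NE [P1→B gives 6>4; P2→P gives 7>3]
(A,Q,Y): not NE [P1→B gives 2>1; P3→X gives 10>5]
(A,Q,Z): not NE [P3→X gives 10>9]
(A,R,X): not NE [P1→B gives 4>1; P2→P gives 7>2; P3→Z gives 7>3]
(A,R,Y): not NE [P2→Q gives 9>0; P3→Z gives 7>4]
(A,R,Z): not NE [P2→S gives 5>4]
(A,S,X): not NE [P2→P gives 7>0]
(A,S,Y): not NE [P2→Q gives 9>1; P3→X gives 12>1]
(A,S,Z): not NE [P3→X gives 12>9]
(B,P,X): not NE [P3→Z gives 8>6]
(B,P,Y): not NE [P1→A gives 6>2; P2→R gives 7>4; P3→Z gives 8>5]
(B,P,Z): not NE [P1→A gives 8>1; P2→R gives 7>2]
(B,Q,X): not NE [P2→P gives 8>7; P3→Z gives 8>1]
(B,Q,Y): not NE [P2→R gives 7>0; P3→Z gives 8>2]
(B,Q,Z): not NE [P1→A gives 5>3; P2→R gives 7>6]
(B,R,X): not NE [P2→P gives 8>0]
(B,R,Y): not NE [P1→A gives 7>1; P3→X gives 7>6]
(B,R,Z): not NE [P1→A gives 5>2; P3→X gives 7>4]
(B,S,X): not NE [P1→A gives 9>6; P2→P gives 8>1; P3→Z gives 6>4]
(B,S,Y): not NE [P2→R gives 7>3; P3→Z gives 6>0]
(B,S,Z): not NE [P1→A gives 7>1; P2→R gives 7>1]

PSNE: ∅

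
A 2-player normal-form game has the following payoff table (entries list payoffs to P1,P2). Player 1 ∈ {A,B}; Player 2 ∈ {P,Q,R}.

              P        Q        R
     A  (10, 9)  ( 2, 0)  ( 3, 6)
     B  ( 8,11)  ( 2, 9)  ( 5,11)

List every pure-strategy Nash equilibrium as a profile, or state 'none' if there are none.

(A,P): NE
(A,Q): not NE [P2→P gives 9>0]
(A,R): not NE [P1→B gives 5>3; P2→P gives 9>6]
(B,P): not NE [P1→A gives 10>8]
(B,Q): not NE [P2→R gives 11>9]
(B,R): NE

Nash profiles: (A,P), (B,R)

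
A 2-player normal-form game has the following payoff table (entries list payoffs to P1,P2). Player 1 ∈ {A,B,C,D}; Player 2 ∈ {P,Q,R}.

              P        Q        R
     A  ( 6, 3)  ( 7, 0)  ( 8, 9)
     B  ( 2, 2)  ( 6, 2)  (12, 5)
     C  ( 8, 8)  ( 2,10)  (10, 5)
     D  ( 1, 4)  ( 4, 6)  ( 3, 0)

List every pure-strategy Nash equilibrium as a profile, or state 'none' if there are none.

(A,P): not NE [P1→C gives 8>6; P2→R gives 9>3]
(A,Q): not NE [P2→R gives 9>0]
(A,R): not NE [P1→B gives 12>8]
(B,P): not NE [P1→C gives 8>2; P2→R gives 5>2]
(B,Q): not NE [P1→A gives 7>6; P2→R gives 5>2]
(B,R): NE
(C,P): not NE [P2→Q gives 10>8]
(C,Q): not NE [P1→A gives 7>2]
(C,R): not NE [P1→B gives 12>10; P2→Q gives 10>5]
(D,P): not NE [P1→C gives 8>1; P2→Q gives 6>4]
(D,Q): not NE [P1→A gives 7>4]
(D,R): not NE [P1→B gives 12>3; P2→Q gives 6>0]

Nash profiles: (B,R)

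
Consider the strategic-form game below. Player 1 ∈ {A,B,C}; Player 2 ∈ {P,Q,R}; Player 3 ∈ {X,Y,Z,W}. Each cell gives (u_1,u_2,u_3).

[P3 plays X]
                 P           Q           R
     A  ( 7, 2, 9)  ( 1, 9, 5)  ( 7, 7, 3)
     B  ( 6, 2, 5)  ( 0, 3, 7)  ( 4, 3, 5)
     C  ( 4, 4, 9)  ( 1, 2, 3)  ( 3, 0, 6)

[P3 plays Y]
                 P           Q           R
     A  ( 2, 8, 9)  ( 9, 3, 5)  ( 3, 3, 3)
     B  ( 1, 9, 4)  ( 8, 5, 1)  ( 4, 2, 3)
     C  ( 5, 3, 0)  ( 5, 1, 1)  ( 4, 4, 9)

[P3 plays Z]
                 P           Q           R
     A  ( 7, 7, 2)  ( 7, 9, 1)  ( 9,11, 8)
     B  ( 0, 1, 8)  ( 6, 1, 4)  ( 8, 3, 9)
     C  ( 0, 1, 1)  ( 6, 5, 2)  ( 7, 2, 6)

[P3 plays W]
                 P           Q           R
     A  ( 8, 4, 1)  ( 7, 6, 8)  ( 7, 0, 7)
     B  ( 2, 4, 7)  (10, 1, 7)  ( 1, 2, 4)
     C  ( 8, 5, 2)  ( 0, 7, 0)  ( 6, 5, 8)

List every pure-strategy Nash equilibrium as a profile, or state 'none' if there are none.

PSNE = {(A,R,Z), (C,R,Y)}

(A,P,X): not NE [P2→Q gives 9>2]
(A,P,Y): not NE [P1→C gives 5>2]
(A,P,Z): not NE [P2→R gives 11>7; P3→Y gives 9>2]
(A,P,W): not NE [P2→Q gives 6>4; P3→Y gives 9>1]
(A,Q,X): not NE [P3→W gives 8>5]
(A,Q,Y): not NE [P2→P gives 8>3; P3→W gives 8>5]
(A,Q,Z): not NE [P2→R gives 11>9; P3→W gives 8>1]
(A,Q,W): not NE [P1→B gives 10>7]
(A,R,X): not NE [P2→Q gives 9>7; P3→Z gives 8>3]
(A,R,Y): not NE [P1→C gives 4>3; P2→P gives 8>3; P3→Z gives 8>3]
(A,R,Z): NE
(A,R,W): not NE [P2→Q gives 6>0; P3→Z gives 8>7]
(B,P,X): not NE [P1→A gives 7>6; P2→R gives 3>2; P3→Z gives 8>5]
(B,P,Y): not NE [P1→C gives 5>1; P3→Z gives 8>4]
(B,P,Z): not NE [P1→A gives 7>0; P2→R gives 3>1]
(B,P,W): not NE [P1→C gives 8>2; P3→Z gives 8>7]
(B,Q,X): not NE [P1→C gives 1>0]
(B,Q,Y): not NE [P1→A gives 9>8; P2→P gives 9>5; P3→W gives 7>1]
(B,Q,Z): not NE [P1→A gives 7>6; P2→R gives 3>1; P3→W gives 7>4]
(B,Q,W): not NE [P2→P gives 4>1]
(B,R,X): not NE [P1→A gives 7>4; P3→Z gives 9>5]
(B,R,Y): not NE [P2→P gives 9>2; P3→Z gives 9>3]
(B,R,Z): not NE [P1→A gives 9>8]
(B,R,W): not NE [P1→A gives 7>1; P2→P gives 4>2; P3→Z gives 9>4]
(C,P,X): not NE [P1→A gives 7>4]
(C,P,Y): not NE [P2→R gives 4>3; P3→X gives 9>0]
(C,P,Z): not NE [P1→A gives 7>0; P2→Q gives 5>1; P3→X gives 9>1]
(C,P,W): not NE [P2→Q gives 7>5; P3→X gives 9>2]
(C,Q,X): not NE [P2→P gives 4>2]
(C,Q,Y): not NE [P1→A gives 9>5; P2→R gives 4>1; P3→X gives 3>1]
(C,Q,Z): not NE [P1→A gives 7>6; P3→X gives 3>2]
(C,Q,W): not NE [P1→B gives 10>0; P3→X gives 3>0]
(C,R,X): not NE [P1→A gives 7>3; P2→P gives 4>0; P3→Y gives 9>6]
(C,R,Y): NE
(C,R,Z): not NE [P1→A gives 9>7; P2→Q gives 5>2; P3→Y gives 9>6]
(C,R,W): not NE [P1→A gives 7>6; P2→Q gives 7>5; P3→Y gives 9>8]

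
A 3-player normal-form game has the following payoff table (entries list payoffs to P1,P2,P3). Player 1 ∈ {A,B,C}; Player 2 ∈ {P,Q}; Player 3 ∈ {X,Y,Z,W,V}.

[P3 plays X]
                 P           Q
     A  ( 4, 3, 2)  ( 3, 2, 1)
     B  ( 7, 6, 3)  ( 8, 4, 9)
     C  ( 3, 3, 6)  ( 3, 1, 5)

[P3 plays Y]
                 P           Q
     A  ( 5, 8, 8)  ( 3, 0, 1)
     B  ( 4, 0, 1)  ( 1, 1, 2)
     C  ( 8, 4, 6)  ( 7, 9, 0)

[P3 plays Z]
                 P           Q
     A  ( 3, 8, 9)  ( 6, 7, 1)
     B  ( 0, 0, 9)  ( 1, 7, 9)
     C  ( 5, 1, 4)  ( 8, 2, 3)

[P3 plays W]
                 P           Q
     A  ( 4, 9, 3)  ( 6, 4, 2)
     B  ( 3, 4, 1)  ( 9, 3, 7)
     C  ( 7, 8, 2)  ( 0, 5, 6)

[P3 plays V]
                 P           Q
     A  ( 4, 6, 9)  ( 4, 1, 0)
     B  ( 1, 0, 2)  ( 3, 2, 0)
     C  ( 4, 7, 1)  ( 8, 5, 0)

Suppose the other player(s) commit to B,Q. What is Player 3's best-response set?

u_3(X vs B,Q) = 9
u_3(Y vs B,Q) = 2
u_3(Z vs B,Q) = 9
u_3(W vs B,Q) = 7
u_3(V vs B,Q) = 0
max payoff 9 at {X,Z}

P3 best: {X,Z}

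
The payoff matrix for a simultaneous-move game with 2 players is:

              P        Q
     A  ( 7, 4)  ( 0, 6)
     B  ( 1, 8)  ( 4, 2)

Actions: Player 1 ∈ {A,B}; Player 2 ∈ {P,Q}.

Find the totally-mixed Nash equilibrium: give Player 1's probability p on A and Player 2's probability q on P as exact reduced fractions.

P1 indiff ⇒ q·7+(1-q)·0 = q·1+(1-q)·4 ⇒ q(6) = (1-q)(4) ⇒ q = 2/5
P2 indiff ⇒ p·4+(1-p)·8 = p·6+(1-p)·2 ⇒ p(-2) = (1-p)(-6) ⇒ p = 3/4

P1 mixes 3/4 on A; P2 mixes 2/5 on P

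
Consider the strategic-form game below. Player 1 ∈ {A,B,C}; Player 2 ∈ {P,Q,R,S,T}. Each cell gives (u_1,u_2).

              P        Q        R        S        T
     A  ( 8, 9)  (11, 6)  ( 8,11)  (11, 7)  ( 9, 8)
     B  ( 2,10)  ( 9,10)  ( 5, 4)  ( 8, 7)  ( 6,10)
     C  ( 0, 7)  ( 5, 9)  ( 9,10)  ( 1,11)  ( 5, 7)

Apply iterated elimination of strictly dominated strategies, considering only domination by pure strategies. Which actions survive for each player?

P1 drop B (A beats it: P:8>2 Q:11>9 R:8>5 S:11>8 T:9>6)
P2 drop P (R beats it: A:11>9 C:10>7)
P2 drop Q (R beats it: A:11>6 C:10>9)
P2 drop T (R beats it: A:11>8 C:10>7)
P1→{A,C} P2→{R,S}

Remaining: P1:{A,C} P2:{R,S}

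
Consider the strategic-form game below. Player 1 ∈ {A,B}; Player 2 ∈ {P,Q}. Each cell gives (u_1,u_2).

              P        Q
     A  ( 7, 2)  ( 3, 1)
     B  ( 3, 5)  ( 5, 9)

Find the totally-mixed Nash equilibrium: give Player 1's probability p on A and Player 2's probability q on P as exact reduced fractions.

p=4/5, q=1/3

P1 indiff ⇒ q·7+(1-q)·3 = q·3+(1-q)·5 ⇒ q(4) = (1-q)(2) ⇒ q = 1/3
P2 indiff ⇒ p·2+(1-p)·5 = p·1+(1-p)·9 ⇒ p(1) = (1-p)(4) ⇒ p = 4/5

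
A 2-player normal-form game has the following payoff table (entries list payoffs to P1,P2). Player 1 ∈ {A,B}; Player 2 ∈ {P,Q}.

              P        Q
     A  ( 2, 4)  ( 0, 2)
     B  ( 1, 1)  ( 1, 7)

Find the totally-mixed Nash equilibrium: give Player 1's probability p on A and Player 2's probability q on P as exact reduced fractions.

P1 indiff ⇒ q·2+(1-q)·0 = q·1+(1-q)·1 ⇒ q(1) = (1-q)(1) ⇒ q = 1/2
P2 indiff ⇒ p·4+(1-p)·1 = p·2+(1-p)·7 ⇒ p(2) = (1-p)(6) ⇒ p = 3/4

P1 mixes 3/4 on A; P2 mixes 1/2 on P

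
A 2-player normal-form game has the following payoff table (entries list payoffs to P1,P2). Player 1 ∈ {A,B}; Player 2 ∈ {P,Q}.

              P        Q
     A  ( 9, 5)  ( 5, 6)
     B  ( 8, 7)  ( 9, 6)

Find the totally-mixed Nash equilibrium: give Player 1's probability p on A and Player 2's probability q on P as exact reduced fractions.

(p,q) = (1/2, 4/5)

P1 indiff ⇒ q·9+(1-q)·5 = q·8+(1-q)·9 ⇒ q(1) = (1-q)(4) ⇒ q = 4/5
P2 indiff ⇒ p·5+(1-p)·7 = p·6+(1-p)·6 ⇒ p(-1) = (1-p)(-1) ⇒ p = 1/2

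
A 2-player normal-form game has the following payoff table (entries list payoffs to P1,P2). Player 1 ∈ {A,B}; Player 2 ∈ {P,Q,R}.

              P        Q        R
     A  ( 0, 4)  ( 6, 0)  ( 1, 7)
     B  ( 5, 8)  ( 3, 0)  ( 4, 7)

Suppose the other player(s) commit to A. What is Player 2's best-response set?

P2 best: {R}

u_2(P vs A) = 4
u_2(Q vs A) = 0
u_2(R vs A) = 7
max payoff 7 at {R}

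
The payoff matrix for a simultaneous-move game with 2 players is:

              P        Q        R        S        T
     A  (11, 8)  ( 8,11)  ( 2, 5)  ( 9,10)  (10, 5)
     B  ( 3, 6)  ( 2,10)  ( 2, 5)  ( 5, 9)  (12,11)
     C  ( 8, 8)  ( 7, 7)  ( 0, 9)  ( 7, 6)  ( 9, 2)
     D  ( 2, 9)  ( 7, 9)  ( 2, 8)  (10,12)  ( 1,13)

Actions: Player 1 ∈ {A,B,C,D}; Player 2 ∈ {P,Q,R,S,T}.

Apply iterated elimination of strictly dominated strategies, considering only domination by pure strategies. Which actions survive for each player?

Remaining: P1:{A,B,D} P2:{Q,S,T}

P1 drop C (A beats it: P:11>8 Q:8>7 R:2>0 S:9>7 T:10>9)
P2 drop P (S beats it: A:10>8 B:9>6 D:12>9)
P2 drop R (Q beats it: A:11>5 B:10>5 D:9>8)
P1→{A,B,D} P2→{Q,S,T}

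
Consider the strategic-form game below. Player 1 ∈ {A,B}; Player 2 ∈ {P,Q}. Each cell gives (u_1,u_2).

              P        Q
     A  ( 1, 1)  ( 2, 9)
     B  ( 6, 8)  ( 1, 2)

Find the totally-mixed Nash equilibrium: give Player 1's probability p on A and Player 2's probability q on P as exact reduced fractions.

P1 indiff ⇒ q·1+(1-q)·2 = q·6+(1-q)·1 ⇒ q(-5) = (1-q)(-1) ⇒ q = 1/6
P2 indiff ⇒ p·1+(1-p)·8 = p·9+(1-p)·2 ⇒ p(-8) = (1-p)(-6) ⇒ p = 3/7

(p,q) = (3/7, 1/6)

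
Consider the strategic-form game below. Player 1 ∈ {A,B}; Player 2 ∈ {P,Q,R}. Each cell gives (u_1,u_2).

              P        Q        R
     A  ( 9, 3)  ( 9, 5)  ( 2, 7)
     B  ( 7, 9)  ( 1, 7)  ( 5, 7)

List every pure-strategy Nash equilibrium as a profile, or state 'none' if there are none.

(A,P): not NE [P2→R gives 7>3]
(A,Q): not NE [P2→R gives 7>5]
(A,R): not NE [P1→B gives 5>2]
(B,P): not NE [P1→A gives 9>7]
(B,Q): not NE [P1→A gives 9>1; P2→P gives 9>7]
(B,R): not NE [P2→P gives 9>7]

No pure NE.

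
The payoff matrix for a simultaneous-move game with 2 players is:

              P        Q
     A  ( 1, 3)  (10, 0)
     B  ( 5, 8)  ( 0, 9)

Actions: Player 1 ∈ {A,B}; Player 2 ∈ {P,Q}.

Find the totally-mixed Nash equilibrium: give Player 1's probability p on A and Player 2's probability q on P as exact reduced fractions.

P1 indiff ⇒ q·1+(1-q)·10 = q·5+(1-q)·0 ⇒ q(-4) = (1-q)(-10) ⇒ q = 5/7
P2 indiff ⇒ p·3+(1-p)·8 = p·0+(1-p)·9 ⇒ p(3) = (1-p)(1) ⇒ p = 1/4

p=1/4, q=5/7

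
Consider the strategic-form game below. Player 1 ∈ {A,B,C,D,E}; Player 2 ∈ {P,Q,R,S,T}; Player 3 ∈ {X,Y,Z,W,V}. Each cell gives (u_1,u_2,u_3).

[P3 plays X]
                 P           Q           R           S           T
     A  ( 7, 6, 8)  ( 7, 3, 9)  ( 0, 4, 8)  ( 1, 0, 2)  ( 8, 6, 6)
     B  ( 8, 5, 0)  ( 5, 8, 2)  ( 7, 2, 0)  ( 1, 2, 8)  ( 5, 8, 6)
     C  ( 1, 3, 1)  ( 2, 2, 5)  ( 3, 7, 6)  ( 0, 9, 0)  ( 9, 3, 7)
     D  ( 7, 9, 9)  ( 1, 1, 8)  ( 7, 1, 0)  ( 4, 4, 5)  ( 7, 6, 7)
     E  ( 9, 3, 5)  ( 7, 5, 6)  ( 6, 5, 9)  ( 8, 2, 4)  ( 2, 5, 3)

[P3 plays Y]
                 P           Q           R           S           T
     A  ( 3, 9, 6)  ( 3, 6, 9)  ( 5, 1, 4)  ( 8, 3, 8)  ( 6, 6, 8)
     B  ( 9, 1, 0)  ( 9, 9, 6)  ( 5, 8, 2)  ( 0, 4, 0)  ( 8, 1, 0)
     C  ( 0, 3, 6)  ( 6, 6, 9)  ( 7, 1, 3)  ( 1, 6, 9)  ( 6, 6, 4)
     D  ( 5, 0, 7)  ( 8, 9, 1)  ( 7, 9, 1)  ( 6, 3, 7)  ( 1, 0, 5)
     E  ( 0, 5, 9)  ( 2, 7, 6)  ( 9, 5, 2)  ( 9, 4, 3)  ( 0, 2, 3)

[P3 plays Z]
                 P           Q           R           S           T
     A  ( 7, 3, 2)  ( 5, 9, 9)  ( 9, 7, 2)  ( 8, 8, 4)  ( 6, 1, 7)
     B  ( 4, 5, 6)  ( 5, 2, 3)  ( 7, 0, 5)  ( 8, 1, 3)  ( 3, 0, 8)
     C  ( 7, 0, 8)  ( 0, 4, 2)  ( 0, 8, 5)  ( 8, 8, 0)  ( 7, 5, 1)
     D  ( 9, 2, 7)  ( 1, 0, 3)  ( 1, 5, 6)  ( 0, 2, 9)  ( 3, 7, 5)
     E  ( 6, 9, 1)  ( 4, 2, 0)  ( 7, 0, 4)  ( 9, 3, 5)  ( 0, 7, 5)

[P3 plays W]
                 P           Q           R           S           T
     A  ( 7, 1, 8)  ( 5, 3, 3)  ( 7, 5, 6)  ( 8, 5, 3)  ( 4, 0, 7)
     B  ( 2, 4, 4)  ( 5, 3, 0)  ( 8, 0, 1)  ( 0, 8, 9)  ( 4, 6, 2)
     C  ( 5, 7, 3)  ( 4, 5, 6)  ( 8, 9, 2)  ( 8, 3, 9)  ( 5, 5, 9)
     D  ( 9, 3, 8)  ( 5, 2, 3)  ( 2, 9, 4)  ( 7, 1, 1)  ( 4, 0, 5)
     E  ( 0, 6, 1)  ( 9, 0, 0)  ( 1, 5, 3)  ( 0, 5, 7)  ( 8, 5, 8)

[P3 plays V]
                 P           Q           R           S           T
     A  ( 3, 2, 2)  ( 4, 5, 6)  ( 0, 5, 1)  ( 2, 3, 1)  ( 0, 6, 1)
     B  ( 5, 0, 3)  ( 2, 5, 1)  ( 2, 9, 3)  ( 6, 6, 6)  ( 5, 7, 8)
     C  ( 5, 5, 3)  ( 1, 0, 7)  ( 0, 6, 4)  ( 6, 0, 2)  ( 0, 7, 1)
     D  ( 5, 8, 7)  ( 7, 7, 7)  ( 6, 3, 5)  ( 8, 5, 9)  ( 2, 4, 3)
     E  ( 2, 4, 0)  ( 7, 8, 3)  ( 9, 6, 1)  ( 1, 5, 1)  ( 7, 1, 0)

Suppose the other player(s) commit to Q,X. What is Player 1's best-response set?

P1 best: {A,E}

u_1(A vs Q,X) = 7
u_1(B vs Q,X) = 5
u_1(C vs Q,X) = 2
u_1(D vs Q,X) = 1
u_1(E vs Q,X) = 7
max payoff 7 at {A,E}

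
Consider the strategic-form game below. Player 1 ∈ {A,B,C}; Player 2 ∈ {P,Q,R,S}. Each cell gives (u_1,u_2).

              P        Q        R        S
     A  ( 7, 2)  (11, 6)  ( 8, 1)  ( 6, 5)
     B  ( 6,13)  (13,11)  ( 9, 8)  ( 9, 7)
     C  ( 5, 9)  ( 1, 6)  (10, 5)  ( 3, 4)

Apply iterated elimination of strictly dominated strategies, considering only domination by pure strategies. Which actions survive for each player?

Survivors P1:{A,B} P2:{P,Q}

P2 drop R (P beats it: A:2>1 B:13>8 C:9>5)
P1 drop C (A beats it: P:7>5 Q:11>1 S:6>3)
P2 drop S (Q beats it: A:6>5 B:11>7)
P1→{A,B} P2→{P,Q}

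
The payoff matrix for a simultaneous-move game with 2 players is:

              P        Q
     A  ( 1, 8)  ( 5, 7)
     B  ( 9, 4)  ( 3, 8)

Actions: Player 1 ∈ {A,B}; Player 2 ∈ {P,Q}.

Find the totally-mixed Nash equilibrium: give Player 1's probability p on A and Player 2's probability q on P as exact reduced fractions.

(p,q) = (4/5, 1/5)

P1 indiff ⇒ q·1+(1-q)·5 = q·9+(1-q)·3 ⇒ q(-8) = (1-q)(-2) ⇒ q = 1/5
P2 indiff ⇒ p·8+(1-p)·4 = p·7+(1-p)·8 ⇒ p(1) = (1-p)(4) ⇒ p = 4/5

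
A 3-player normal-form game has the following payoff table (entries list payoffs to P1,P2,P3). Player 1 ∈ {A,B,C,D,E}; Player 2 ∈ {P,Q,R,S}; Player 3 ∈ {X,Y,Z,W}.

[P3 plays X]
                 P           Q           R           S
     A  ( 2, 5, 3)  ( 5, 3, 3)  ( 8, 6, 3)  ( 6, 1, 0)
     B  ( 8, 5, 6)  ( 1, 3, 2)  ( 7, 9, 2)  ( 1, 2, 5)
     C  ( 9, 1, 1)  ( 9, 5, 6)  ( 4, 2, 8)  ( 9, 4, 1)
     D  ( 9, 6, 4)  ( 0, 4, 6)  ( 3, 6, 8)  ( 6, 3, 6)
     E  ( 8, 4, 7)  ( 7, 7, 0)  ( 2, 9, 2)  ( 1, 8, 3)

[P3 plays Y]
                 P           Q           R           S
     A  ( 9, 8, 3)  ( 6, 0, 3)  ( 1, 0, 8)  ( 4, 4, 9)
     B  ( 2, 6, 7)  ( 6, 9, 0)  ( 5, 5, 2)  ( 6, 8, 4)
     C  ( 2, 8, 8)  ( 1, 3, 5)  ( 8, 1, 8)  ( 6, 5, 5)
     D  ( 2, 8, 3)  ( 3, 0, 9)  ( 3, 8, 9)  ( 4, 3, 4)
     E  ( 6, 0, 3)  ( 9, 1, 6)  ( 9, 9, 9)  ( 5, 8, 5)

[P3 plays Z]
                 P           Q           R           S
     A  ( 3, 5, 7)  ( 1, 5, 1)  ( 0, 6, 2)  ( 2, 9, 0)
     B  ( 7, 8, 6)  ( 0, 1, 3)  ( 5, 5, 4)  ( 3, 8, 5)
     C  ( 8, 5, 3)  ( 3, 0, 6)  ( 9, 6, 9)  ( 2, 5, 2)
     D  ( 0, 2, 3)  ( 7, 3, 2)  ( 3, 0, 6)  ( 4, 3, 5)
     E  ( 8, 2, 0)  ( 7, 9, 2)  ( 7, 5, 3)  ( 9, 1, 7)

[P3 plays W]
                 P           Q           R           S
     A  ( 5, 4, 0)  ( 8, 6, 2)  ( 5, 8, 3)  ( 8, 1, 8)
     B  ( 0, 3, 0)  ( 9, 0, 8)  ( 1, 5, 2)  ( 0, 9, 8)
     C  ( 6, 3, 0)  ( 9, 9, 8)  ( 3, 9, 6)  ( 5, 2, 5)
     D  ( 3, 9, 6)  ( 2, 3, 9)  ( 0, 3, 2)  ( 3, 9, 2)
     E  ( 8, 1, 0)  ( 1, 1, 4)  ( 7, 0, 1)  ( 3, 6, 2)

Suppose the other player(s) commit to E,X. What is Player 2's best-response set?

u_2(P vs E,X) = 4
u_2(Q vs E,X) = 7
u_2(R vs E,X) = 9
u_2(S vs E,X) = 8
max payoff 9 at {R}

argmax u_2 = {R}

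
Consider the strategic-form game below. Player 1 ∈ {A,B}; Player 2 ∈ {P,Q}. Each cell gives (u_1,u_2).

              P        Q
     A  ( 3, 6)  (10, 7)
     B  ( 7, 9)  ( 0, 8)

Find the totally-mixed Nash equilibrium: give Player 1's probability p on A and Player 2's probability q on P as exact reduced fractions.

P1 indiff ⇒ q·3+(1-q)·10 = q·7+(1-q)·0 ⇒ q(-4) = (1-q)(-10) ⇒ q = 5/7
P2 indiff ⇒ p·6+(1-p)·9 = p·7+(1-p)·8 ⇒ p(-1) = (1-p)(-1) ⇒ p = 1/2

P1 mixes 1/2 on A; P2 mixes 5/7 on P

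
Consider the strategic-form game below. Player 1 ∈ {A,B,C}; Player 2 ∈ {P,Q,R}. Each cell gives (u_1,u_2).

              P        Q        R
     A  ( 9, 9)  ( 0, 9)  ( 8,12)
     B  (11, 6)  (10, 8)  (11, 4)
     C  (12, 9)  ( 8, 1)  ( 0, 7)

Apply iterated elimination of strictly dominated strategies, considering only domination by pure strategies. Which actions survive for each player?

P1 drop A (B beats it: P:11>9 Q:10>0 R:11>8)
P2 drop R (P beats it: B:6>4 C:9>7)
P1→{B,C} P2→{P,Q}

Survivors P1:{B,C} P2:{P,Q}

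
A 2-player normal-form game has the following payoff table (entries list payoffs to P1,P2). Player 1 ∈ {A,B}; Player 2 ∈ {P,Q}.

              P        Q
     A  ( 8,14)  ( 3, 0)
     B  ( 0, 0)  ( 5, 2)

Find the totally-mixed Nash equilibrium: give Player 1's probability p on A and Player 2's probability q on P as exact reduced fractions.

P1 indiff ⇒ q·8+(1-q)·3 = q·0+(1-q)·5 ⇒ q(8) = (1-q)(2) ⇒ q = 1/5
P2 indiff ⇒ p·14+(1-p)·0 = p·0+(1-p)·2 ⇒ p(14) = (1-p)(2) ⇒ p = 1/8

(p,q) = (1/8, 1/5)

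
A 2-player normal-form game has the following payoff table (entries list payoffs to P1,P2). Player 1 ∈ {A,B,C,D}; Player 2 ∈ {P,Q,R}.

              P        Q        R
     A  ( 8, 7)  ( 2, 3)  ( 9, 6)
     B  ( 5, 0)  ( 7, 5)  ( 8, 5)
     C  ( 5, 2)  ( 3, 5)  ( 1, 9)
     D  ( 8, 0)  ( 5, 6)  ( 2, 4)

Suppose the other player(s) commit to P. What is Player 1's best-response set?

P1 best: {A,D}

u_1(A vs P) = 8
u_1(B vs P) = 5
u_1(C vs P) = 5
u_1(D vs P) = 8
max payoff 8 at {A,D}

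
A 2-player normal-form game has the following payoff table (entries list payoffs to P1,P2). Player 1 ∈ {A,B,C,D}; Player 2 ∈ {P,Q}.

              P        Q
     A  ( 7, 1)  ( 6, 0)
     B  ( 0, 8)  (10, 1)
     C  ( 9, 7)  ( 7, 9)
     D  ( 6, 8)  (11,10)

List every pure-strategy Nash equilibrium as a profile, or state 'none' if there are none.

NE set: (D,Q)

(A,P): not NE [P1→C gives 9>7]
(A,Q): not NE [P1→D gives 11>6; P2→P gives 1>0]
(B,P): not NE [P1→C gives 9>0]
(B,Q): not NE [P1→D gives 11>10; P2→P gives 8>1]
(C,P): not NE [P2→Q gives 9>7]
(C,Q): not NE [P1→D gives 11>7]
(D,P): not NE [P1→C gives 9>6; P2→Q gives 10>8]
(D,Q): NE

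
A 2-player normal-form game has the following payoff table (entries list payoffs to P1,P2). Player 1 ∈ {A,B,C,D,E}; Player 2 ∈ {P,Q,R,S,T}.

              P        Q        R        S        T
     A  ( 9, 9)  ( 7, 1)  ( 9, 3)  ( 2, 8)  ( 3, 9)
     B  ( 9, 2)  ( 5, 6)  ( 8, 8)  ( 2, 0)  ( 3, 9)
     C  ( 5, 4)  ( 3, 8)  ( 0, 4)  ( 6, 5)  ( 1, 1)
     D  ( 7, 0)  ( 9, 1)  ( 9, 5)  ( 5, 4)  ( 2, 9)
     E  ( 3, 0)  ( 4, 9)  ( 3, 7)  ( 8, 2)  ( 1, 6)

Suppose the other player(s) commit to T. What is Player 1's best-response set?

argmax u_1 = {A,B}

u_1(A vs T) = 3
u_1(B vs T) = 3
u_1(C vs T) = 1
u_1(D vs T) = 2
u_1(E vs T) = 1
max payoff 3 at {A,B}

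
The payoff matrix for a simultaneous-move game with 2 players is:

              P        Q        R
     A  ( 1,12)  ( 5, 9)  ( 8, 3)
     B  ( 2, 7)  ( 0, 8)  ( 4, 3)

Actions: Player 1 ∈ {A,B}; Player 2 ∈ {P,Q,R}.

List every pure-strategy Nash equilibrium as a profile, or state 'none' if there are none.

(A,P): not NE [P1→B gives 2>1]
(A,Q): not NE [P2→P gives 12>9]
(A,R): not NE [P2→P gives 12>3]
(B,P): not NE [P2→Q gives 8>7]
(B,Q): not NE [P1→A gives 5>0]
(B,R): not NE [P1→A gives 8>4; P2→Q gives 8>3]

Equilibria: none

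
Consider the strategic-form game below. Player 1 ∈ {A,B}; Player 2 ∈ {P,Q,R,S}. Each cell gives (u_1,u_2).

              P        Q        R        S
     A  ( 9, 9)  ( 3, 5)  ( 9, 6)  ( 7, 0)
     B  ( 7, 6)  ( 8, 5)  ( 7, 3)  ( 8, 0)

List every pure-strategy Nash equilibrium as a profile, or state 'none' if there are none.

NE set: (A,P)

(A,P): NE
(A,Q): not NE [P1→B gives 8>3; P2→P gives 9>5]
(A,R): not NE [P2→P gives 9>6]
(A,S): not NE [P1→B gives 8>7; P2→P gives 9>0]
(B,P): not NE [P1→A gives 9>7]
(B,Q): not NE [P2→P gives 6>5]
(B,R): not NE [P1→A gives 9>7; P2→P gives 6>3]
(B,S): not NE [P2→P gives 6>0]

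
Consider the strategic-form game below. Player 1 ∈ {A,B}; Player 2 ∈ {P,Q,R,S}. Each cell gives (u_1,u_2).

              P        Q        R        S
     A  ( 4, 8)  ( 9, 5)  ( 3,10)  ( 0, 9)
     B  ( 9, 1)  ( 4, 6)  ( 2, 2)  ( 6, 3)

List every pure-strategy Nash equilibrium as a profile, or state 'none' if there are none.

(A,P): not NE [P1→B gives 9>4; P2→R gives 10>8]
(A,Q): not NE [P2→R gives 10>5]
(A,R): NE
(A,S): not NE [P1→B gives 6>0; P2→R gives 10>9]
(B,P): not NE [P2→Q gives 6>1]
(B,Q): not NE [P1→A gives 9>4]
(B,R): not NE [P1→A gives 3>2; P2→Q gives 6>2]
(B,S): not NE [P2→Q gives 6>3]

Nash profiles: (A,R)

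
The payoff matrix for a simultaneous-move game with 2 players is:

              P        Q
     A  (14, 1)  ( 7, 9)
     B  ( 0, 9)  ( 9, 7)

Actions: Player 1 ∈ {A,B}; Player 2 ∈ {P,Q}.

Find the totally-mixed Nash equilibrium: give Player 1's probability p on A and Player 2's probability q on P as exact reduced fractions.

P1 indiff ⇒ q·14+(1-q)·7 = q·0+(1-q)·9 ⇒ q(14) = (1-q)(2) ⇒ q = 1/8
P2 indiff ⇒ p·1+(1-p)·9 = p·9+(1-p)·7 ⇒ p(-8) = (1-p)(-2) ⇒ p = 1/5

P1 mixes 1/5 on A; P2 mixes 1/8 on P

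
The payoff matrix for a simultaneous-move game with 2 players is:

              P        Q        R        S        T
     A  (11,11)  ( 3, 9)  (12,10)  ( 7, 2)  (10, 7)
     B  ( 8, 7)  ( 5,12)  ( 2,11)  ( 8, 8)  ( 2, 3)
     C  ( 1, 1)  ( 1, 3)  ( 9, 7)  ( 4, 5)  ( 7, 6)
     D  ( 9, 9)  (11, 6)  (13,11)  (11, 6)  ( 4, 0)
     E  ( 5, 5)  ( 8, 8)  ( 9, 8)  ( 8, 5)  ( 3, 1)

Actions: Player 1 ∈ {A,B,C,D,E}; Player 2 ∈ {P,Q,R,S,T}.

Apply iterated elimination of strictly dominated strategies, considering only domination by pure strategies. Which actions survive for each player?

IESDS → P1:{A,D} P2:{P,R}

P1 drop B (D beats it: P:9>8 Q:11>5 R:13>2 S:11>8 T:4>2)
P1 drop C (A beats it: P:11>1 Q:3>1 R:12>9 S:7>4 T:10>7)
P1 drop E (D beats it: P:9>5 Q:11>8 R:13>9 S:11>8 T:4>3)
P2 drop Q (P beats it: A:11>9 D:9>6)
P2 drop S (P beats it: A:11>2 D:9>6)
P2 drop T (P beats it: A:11>7 D:9>0)
P1→{A,D} P2→{P,R}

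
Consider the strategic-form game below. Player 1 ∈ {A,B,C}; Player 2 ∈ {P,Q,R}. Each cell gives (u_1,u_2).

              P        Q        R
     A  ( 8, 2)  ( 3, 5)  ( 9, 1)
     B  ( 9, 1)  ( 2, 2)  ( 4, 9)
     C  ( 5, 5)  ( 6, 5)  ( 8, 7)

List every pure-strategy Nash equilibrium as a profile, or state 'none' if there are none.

(A,P): not NE [P1→B gives 9>8; P2→Q gives 5>2]
(A,Q): not NE [P1→C gives 6>3]
(A,R): not NE [P2→Q gives 5>1]
(B,P): not NE [P2→R gives 9>1]
(B,Q): not NE [P1→C gives 6>2; P2→R gives 9>2]
(B,R): not NE [P1→A gives 9>4]
(C,P): not NE [P1→B gives 9>5; P2→R gives 7>5]
(C,Q): not NE [P2→R gives 7>5]
(C,R): not NE [P1→A gives 9>8]

Equilibria: none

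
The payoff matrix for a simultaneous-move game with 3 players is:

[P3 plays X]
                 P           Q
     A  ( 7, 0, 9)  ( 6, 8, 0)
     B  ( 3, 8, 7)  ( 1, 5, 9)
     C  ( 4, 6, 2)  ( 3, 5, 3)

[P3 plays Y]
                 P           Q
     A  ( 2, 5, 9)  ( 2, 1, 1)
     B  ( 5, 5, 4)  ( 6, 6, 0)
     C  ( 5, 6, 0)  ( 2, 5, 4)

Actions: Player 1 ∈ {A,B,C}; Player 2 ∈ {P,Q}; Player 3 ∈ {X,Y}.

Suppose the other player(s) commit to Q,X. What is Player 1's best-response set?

P1 best: {A}

u_1(A vs Q,X) = 6
u_1(B vs Q,X) = 1
u_1(C vs Q,X) = 3
max payoff 6 at {A}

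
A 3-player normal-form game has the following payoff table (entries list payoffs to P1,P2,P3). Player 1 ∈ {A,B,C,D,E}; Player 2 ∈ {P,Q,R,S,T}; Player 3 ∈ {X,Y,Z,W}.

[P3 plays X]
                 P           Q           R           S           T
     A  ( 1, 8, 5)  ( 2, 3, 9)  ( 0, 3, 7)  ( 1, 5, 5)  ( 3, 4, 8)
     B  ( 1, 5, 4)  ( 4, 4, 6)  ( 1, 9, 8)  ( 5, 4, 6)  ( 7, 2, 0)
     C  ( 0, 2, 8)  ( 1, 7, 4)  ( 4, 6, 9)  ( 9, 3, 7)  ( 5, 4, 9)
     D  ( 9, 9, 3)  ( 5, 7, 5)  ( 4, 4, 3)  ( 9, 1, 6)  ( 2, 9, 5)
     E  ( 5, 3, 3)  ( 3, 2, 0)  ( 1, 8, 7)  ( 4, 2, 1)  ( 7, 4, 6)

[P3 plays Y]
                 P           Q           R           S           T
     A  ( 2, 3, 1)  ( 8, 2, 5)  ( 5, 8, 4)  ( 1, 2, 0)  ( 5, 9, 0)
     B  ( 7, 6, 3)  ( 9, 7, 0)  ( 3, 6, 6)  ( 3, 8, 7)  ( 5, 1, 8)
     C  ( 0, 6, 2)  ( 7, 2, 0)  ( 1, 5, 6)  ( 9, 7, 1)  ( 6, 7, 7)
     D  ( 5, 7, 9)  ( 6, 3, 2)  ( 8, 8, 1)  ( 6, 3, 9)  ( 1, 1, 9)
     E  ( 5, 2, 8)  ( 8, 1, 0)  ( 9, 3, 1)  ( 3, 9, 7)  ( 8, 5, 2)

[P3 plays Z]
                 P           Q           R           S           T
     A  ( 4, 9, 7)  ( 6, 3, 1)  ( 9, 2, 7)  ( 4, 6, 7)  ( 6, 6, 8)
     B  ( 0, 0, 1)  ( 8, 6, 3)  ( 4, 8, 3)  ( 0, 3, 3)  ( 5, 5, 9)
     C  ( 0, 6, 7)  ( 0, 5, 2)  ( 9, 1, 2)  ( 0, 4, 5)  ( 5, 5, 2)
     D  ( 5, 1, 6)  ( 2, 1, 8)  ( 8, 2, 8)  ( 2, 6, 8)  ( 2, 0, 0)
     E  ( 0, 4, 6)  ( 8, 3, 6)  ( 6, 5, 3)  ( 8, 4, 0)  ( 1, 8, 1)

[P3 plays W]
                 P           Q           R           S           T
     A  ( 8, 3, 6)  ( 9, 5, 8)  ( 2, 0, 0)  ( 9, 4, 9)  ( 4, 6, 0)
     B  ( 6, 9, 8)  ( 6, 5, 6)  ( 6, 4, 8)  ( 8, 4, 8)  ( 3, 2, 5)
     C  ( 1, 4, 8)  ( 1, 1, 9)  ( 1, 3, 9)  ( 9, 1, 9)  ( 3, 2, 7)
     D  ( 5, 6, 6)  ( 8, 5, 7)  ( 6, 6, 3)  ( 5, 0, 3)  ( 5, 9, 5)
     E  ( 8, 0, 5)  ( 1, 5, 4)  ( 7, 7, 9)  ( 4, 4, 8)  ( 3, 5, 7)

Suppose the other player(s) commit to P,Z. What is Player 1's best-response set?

BR_1 = {D}

u_1(A vs P,Z) = 4
u_1(B vs P,Z) = 0
u_1(C vs P,Z) = 0
u_1(D vs P,Z) = 5
u_1(E vs P,Z) = 0
max payoff 5 at {D}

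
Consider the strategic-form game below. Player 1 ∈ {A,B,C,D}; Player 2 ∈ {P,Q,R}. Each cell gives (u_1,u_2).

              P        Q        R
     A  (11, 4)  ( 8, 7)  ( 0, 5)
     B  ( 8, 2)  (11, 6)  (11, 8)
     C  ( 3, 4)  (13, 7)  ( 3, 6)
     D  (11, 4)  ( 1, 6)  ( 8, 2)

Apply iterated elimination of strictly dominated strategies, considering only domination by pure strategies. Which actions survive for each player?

Remaining: P1:{B,C} P2:{Q,R}

P2 drop P (Q beats it: A:7>4 B:6>2 C:7>4 D:6>4)
P1 drop A (B beats it: Q:11>8 R:11>0)
P1 drop D (B beats it: Q:11>1 R:11>8)
P1→{B,C} P2→{Q,R}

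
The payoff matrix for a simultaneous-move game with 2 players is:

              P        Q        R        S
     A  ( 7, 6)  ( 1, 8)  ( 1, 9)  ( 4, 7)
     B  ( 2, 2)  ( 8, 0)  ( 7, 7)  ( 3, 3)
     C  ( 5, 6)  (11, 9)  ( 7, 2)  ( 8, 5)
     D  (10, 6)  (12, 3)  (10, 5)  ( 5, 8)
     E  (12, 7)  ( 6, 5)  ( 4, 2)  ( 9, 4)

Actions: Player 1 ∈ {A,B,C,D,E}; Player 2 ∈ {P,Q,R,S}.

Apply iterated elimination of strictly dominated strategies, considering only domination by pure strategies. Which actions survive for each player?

P1 drop A (D beats it: P:10>7 Q:12>1 R:10>1 S:5>4)
P1 drop B (D beats it: P:10>2 Q:12>8 R:10>7 S:5>3)
P2 drop R (P beats it: C:6>2 D:6>5 E:7>2)
P1→{C,D,E} P2→{P,Q,S}

Survivors P1:{C,D,E} P2:{P,Q,S}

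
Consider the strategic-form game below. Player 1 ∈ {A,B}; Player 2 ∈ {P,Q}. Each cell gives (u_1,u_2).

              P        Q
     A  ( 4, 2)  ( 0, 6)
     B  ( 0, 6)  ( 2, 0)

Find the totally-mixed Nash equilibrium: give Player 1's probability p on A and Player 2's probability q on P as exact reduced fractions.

P1 indiff ⇒ q·4+(1-q)·0 = q·0+(1-q)·2 ⇒ q(4) = (1-q)(2) ⇒ q = 1/3
P2 indiff ⇒ p·2+(1-p)·6 = p·6+(1-p)·0 ⇒ p(-4) = (1-p)(-6) ⇒ p = 3/5

P1 mixes 3/5 on A; P2 mixes 1/3 on P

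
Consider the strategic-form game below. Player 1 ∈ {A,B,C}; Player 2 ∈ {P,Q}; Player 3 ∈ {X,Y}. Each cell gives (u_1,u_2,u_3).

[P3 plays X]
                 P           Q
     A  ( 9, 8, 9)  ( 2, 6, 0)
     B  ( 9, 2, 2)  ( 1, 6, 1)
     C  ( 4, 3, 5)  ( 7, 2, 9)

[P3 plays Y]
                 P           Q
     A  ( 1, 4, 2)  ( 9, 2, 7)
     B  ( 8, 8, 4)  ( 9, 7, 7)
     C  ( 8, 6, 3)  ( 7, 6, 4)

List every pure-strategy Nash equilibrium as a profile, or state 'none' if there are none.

(A,P,X): NE
(A,P,Y): not NE [P1→C gives 8>1; P3→X gives 9>2]
(A,Q,X): not NE [P1→C gives 7>2; P2→P gives 8>6; P3→Y gives 7>0]
(A,Q,Y): not NE [P2→P gives 4>2]
(B,P,X): not NE [P2→Q gives 6>2; P3→Y gives 4>2]
(B,P,Y): NE
(B,Q,X): not NE [P1→C gives 7>1; P3→Y gives 7>1]
(B,Q,Y): not NE [P2→P gives 8>7]
(C,P,X): not NE [P1→B gives 9>4]
(C,P,Y): not NE [P3→X gives 5>3]
(C,Q,X): not NE [P2→P gives 3>2]
(C,Q,Y): not NE [P1→B gives 9>7; P3→X gives 9>4]

PSNE = {(A,P,X), (B,P,Y)}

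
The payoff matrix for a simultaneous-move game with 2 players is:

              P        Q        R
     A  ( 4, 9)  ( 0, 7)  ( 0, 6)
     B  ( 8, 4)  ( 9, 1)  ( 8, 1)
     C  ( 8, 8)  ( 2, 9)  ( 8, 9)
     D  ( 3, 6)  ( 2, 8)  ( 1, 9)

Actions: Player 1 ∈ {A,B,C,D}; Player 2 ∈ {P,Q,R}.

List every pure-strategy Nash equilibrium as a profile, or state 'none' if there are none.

(A,P): not NE [P1→C gives 8>4]
(A,Q): not NE [P1→B gives 9>0; P2→P gives 9>7]
(A,R): not NE [P1→C gives 8>0; P2→P gives 9>6]
(B,P): NE
(B,Q): not NE [P2→P gives 4>1]
(B,R): not NE [P2→P gives 4>1]
(C,P): not NE [P2→R gives 9>8]
(C,Q): not NE [P1→B gives 9>2]
(C,R): NE
(D,P): not NE [P1→C gives 8>3; P2→R gives 9>6]
(D,Q): not NE [P1→B gives 9>2; P2→R gives 9>8]
(D,R): not NE [P1→C gives 8>1]

Nash profiles: (B,P), (C,R)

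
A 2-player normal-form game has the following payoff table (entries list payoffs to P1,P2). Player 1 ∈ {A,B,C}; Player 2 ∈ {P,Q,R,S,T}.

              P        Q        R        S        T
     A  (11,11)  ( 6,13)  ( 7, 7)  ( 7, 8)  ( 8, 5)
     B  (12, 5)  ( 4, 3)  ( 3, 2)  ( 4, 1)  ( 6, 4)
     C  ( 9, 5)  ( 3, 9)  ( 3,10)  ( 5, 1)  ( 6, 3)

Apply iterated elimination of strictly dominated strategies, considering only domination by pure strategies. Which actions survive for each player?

P1 drop C (A beats it: P:11>9 Q:6>3 R:7>3 S:7>5 T:8>6)
P2 drop R (P beats it: A:11>7 B:5>2)
P2 drop S (P beats it: A:11>8 B:5>1)
P2 drop T (P beats it: A:11>5 B:5>4)
P1→{A,B} P2→{P,Q}

IESDS → P1:{A,B} P2:{P,Q}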